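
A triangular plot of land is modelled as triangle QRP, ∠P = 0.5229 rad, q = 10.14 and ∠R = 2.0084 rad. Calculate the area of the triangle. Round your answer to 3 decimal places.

The third angle is ∠Q = π − ∠R − ∠P = 0.6103 rad.
Law of sines: r = q·sin R/sin Q ≈ 16.026.
Law of sines: p = q·sin P/sin Q ≈ 8.8358.
Area = ½·q·r·sin P ≈ 40.576.

area ≈ 40.576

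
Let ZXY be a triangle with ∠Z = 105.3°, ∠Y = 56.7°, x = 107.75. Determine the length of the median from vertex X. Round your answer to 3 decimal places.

310.037

The third angle is ∠X = 180° − ∠Y − ∠Z = 18.00°.
Law of sines: z = x·sin Z/sin X ≈ 336.33.
Law of sines: y = x·sin Y/sin X ≈ 291.43.
Median from X: ½√(2·y² + 2·z² − x²) ≈ 310.04.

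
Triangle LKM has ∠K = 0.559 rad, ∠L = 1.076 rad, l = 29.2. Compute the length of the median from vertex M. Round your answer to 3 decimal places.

m_M ≈ 17.523

The third angle is ∠M = π − ∠L − ∠K = 1.507 rad.
Law of sines: k = l·sin K/sin L ≈ 17.596.
Law of sines: m = l·sin M/sin L ≈ 33.111.
Median from M: ½√(2·l² + 2·k² − m²) ≈ 17.523.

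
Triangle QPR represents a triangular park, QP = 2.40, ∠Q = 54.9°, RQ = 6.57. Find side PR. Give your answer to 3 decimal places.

By the law of cosines, PR² = RQ² + QP² − 2·RQ·QP·cos Q = 30.792, so PR ≈ 5.549.

5.549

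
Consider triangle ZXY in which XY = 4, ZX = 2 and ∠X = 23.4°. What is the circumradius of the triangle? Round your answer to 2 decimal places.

By the law of cosines, YZ² = ZX² + XY² − 2·ZX·XY·cos X = 5.3159, so YZ ≈ 2.3056.
Area = ½·ZX·XY·sin X ≈ 1.5886.
Circumradius = YZ/(2 sin X) ≈ 2.9027.

2.90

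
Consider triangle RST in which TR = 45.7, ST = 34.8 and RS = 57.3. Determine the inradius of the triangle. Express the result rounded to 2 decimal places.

Semiperimeter s = (34.8 + 45.7 + 57.3)/2 = 68.9.
Heron's formula: area = √(68.9·34.1·23.2·11.6) ≈ 795.17.
Inradius = area/s = 795.17/68.9 ≈ 11.541.

r ≈ 11.54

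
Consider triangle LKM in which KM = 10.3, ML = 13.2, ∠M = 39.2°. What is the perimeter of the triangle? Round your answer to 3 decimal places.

By the law of cosines, LK² = KM² + ML² − 2·KM·ML·cos M = 69.607, so LK ≈ 8.3431.
Semiperimeter s = (10.3+13.2+8.3431)/2 = 15.922.
Perimeter = 10.3 + 13.2 + 8.3431 = 31.843.

31.843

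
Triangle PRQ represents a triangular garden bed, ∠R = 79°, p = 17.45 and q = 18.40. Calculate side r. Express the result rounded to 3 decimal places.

22.815

By the law of cosines, r² = q² + p² − 2·q·p·cos R = 520.53, so r ≈ 22.815.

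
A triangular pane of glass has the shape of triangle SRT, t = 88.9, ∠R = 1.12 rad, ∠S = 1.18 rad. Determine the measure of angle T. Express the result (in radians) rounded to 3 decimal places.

0.842

The third angle is ∠T = π − ∠S − ∠R = 0.842 rad.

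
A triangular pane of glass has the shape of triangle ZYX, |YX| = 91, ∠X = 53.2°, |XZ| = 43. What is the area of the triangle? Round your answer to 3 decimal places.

1566.631

Area = ½·|YX|·|XZ|·sin X ≈ 1566.6.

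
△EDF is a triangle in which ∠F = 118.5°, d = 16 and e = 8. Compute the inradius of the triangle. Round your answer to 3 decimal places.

2.498

By the law of cosines, f² = e² + d² − 2·e·d·cos F = 442.15, so f ≈ 21.027.
Area = ½·e·d·sin F ≈ 56.244.
Semiperimeter s = (8+16+21.027)/2 = 22.514.
Inradius = area/s = 56.244/22.514 ≈ 2.4982.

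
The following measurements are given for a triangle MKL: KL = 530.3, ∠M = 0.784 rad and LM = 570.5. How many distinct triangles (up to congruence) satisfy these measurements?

2

LM·sin M = 570.5·sin(0.784 rad) ≈ 402.8.
Since LM sin M < KL < LM (402.8 < 530.3 < 570.5), two triangles exist.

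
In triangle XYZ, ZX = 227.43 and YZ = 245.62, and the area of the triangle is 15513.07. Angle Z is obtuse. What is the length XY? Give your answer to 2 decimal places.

452.72

From area = ½·YZ·ZX·sin Z, we get sin Z = 2·area/(YZ·ZX) ≈ 0.55541.
Taking the obtuse solution, ∠Z ≈ 146.26°.
Law of cosines then gives XY ≈ 452.72.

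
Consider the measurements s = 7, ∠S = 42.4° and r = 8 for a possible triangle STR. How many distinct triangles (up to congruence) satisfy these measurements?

2

r·sin S = 8·sin(42.4°) ≈ 5.394.
Since r sin S < s < r (5.394 < 7 < 8), two triangles exist.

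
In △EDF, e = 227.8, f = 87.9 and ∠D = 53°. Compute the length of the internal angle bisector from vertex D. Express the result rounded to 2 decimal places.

By the law of cosines, d² = f² + e² − 2·f·e·cos D = 35518, so d ≈ 188.46.
The bisector from D has length 2·f·e·cos(∠D/2)/(f+e) ≈ 113.52.

113.52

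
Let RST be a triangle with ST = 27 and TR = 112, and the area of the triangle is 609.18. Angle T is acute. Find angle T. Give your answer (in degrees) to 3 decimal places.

∠T ≈ 23.759°

From area = ½·ST·TR·sin T, we get sin T = 2·area/(ST·TR) ≈ 0.40290.
Taking the acute solution, ∠T ≈ 23.76°.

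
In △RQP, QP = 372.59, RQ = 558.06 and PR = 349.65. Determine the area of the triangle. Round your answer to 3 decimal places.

Semiperimeter s = (372.59 + 349.65 + 558.06)/2 = 640.15.
Heron's formula: area = √(640.15·267.56·290.5·82.09) ≈ 63910.

63910.125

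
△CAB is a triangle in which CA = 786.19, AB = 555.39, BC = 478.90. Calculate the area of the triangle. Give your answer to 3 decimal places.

Semiperimeter s = (555.39 + 478.9 + 786.19)/2 = 910.24.
Heron's formula: area = √(910.24·354.85·431.34·124.05) ≈ 1.3146e+05.

131464.536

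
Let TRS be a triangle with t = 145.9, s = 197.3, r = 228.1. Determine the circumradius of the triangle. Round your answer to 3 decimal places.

115.220

By the law of cosines, cos T = (r² + s² − t²) / (2·r·s) ≈ 0.77404, so ∠T ≈ 39.28°.
Circumradius = t/(2 sin T) ≈ 115.22.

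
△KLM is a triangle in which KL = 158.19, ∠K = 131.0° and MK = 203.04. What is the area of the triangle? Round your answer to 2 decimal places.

Area = ½·MK·KL·sin K ≈ 12120.

area ≈ 12120.22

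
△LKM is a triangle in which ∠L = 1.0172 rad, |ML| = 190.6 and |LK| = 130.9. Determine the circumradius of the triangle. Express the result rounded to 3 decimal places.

By the law of cosines, |KM|² = |ML|² + |LK|² − 2·|ML|·|LK|·cos L = 27229, so |KM| ≈ 165.01.
Area = ½·|ML|·|LK|·sin L ≈ 10612.
Circumradius = |KM|/(2 sin L) ≈ 96.993.

R ≈ 96.993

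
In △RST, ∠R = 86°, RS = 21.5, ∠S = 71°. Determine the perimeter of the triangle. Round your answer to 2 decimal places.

The third angle is ∠T = 180° − ∠R − ∠S = 23.00°.
Law of sines: ST = RS·sin R/sin T ≈ 54.891.
Law of sines: TR = RS·sin S/sin T ≈ 52.027.
Semiperimeter s = (54.891+52.027+21.5)/2 = 64.209.
Perimeter = 54.891 + 52.027 + 21.5 = 128.42.

128.42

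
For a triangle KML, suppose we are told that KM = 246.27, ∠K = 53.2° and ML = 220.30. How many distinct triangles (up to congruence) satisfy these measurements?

2

KM·sin K = 246.27·sin(53.2°) ≈ 197.2.
Since KM sin K < ML < KM (197.2 < 220.30 < 246.27), two triangles exist.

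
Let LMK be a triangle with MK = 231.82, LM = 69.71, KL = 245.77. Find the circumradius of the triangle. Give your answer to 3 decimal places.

By the law of cosines, cos L = (KL² + LM² − MK²) / (2·KL·LM) ≈ 0.33626, so ∠L ≈ 70.35°.
Circumradius = MK/(2 sin L) ≈ 123.08.

123.077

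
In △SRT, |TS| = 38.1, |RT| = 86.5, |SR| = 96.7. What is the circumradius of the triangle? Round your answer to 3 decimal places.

48.447

By the law of cosines, cos S = (|TS|² + |SR|² − |RT|²) / (2·|TS|·|SR|) ≈ 0.45060, so ∠S ≈ 1.103 rad.
Circumradius = |RT|/(2 sin S) ≈ 48.447.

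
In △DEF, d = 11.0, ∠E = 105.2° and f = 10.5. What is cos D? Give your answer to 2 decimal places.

By the law of cosines, e² = f² + d² − 2·f·d·cos E = 291.82, so e ≈ 17.083.
Law of cosines again: cos D = (e² + f² − d²)/(2·e·f) ≈ 0.78349, so ∠D ≈ 38.42°.

0.78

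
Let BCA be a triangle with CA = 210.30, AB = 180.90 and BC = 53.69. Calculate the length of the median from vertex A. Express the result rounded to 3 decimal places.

194.306

Median from A: ½√(2·CA² + 2·AB² − BC²) ≈ 194.31.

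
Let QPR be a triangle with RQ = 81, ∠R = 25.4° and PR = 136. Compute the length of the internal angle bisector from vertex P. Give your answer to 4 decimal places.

t_P ≈ 90.9980

By the law of cosines, QP² = PR² + RQ² − 2·PR·RQ·cos R = 5154.7, so QP ≈ 71.796.
Law of cosines again: cos P = (QP² + PR² − RQ²)/(2·QP·PR) ≈ 0.87511, so ∠P ≈ 28.94°.
The bisector from P has length 2·QP·PR·cos(∠P/2)/(QP+PR) ≈ 90.998.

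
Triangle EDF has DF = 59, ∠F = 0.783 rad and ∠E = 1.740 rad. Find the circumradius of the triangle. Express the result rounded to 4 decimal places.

The third angle is ∠D = π − ∠F − ∠E = 0.619 rad.
Law of sines: FE = DF·sin D/sin E ≈ 34.709.
Law of sines: ED = DF·sin F/sin E ≈ 42.222.
Circumradius = DF/(2 sin E) ≈ 29.927.

R ≈ 29.9274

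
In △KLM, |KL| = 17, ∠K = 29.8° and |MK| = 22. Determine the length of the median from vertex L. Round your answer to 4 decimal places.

m_L ≈ 9.2442

By the law of cosines, |LM|² = |MK|² + |KL|² − 2·|MK|·|KL|·cos K = 123.91, so |LM| ≈ 11.132.
Median from L: ½√(2·|KL|² + 2·|LM|² − |MK|²) ≈ 9.2442.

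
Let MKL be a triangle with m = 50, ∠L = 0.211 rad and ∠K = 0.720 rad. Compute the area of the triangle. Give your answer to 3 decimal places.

The third angle is ∠M = π − ∠K − ∠L = 2.211 rad.
Law of sines: k = m·sin K/sin M ≈ 41.098.
Law of sines: l = m·sin L/sin M ≈ 13.054.
Area = ½·m·k·sin L ≈ 215.18.

215.185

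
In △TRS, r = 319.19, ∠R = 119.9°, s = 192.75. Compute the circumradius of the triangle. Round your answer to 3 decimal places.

Law of sines: sin S = s·sin R/r ≈ 0.52349.
Since r ≥ s, only the acute value applies: ∠S ≈ 31.57°.
Then ∠T = 180° − ∠R − ∠S ≈ 28.53°.
Law of sines gives t = r·sin T/sin R ≈ 175.88.
Circumradius = r/(2 sin R) ≈ 184.1.

184.099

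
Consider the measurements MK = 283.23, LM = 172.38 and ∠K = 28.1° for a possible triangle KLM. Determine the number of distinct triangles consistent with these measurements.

MK·sin K = 283.23·sin(28.1°) ≈ 133.4.
Since MK sin K < LM < MK (133.4 < 172.38 < 283.23), two triangles exist.

2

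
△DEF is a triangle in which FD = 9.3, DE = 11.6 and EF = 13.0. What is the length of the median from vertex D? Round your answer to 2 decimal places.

Median from D: ½√(2·FD² + 2·DE² − EF²) ≈ 8.2629.

m_D ≈ 8.26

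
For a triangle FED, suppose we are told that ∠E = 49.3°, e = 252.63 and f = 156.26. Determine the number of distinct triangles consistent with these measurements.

f·sin E = 156.26·sin(49.3°) ≈ 118.5.
Since e ≥ f, exactly one triangle exists.

1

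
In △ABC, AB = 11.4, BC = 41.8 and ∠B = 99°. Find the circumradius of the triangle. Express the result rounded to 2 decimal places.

R ≈ 22.79

By the law of cosines, CA² = AB² + BC² − 2·AB·BC·cos B = 2026.3, so CA ≈ 45.014.
Area = ½·AB·BC·sin B ≈ 235.33.
Circumradius = CA/(2 sin B) ≈ 22.788.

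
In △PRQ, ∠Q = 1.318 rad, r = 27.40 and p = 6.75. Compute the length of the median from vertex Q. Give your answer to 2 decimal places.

14.91

By the law of cosines, q² = p² + r² − 2·p·r·cos Q = 703.81, so q ≈ 26.529.
Median from Q: ½√(2·p² + 2·r² − q²) ≈ 14.907.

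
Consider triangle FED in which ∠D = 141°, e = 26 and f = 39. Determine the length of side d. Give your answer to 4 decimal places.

By the law of cosines, d² = f² + e² − 2·f·e·cos D = 3773.1, so d ≈ 61.425.

61.4252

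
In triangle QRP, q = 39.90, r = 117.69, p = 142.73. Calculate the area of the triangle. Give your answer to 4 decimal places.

area ≈ 1998.5806

Semiperimeter s = (39.9 + 117.69 + 142.73)/2 = 150.16.
Heron's formula: area = √(150.16·110.26·32.47·7.43) ≈ 1998.6.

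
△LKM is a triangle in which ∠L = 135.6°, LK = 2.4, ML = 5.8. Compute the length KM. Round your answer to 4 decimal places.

By the law of cosines, KM² = ML² + LK² − 2·ML·LK·cos L = 59.291, so KM ≈ 7.7001.

7.7001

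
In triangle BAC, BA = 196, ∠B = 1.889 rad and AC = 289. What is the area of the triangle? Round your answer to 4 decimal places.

14868.0956

Law of sines: sin C = BA·sin B/AC ≈ 0.64415.
Since AC ≥ BA, only the acute value applies: ∠C ≈ 0.700 rad.
Then ∠A = π − ∠B − ∠C ≈ 0.553 rad.
Law of sines gives CB = AC·sin A/sin B ≈ 159.73.
Area = ½·AC·BA·sin A ≈ 14868.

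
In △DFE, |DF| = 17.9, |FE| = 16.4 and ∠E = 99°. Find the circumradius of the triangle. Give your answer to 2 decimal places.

Law of sines: sin D = |FE|·sin E/|DF| ≈ 0.90492.
Since |DF| ≥ |FE|, only the acute value applies: ∠D ≈ 64.81°.
Then ∠F = 180° − ∠E − ∠D ≈ 16.19°.
Law of sines gives |ED| = |DF|·sin F/sin E ≈ 5.0523.
Circumradius = |DF|/(2 sin E) ≈ 9.0616.

9.06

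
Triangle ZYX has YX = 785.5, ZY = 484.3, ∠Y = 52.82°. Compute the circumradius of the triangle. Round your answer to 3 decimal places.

By the law of cosines, XZ² = ZY² + YX² − 2·ZY·YX·cos Y = 3.9177e+05, so XZ ≈ 625.91.
Area = ½·ZY·YX·sin Y ≈ 1.5155e+05.
Circumradius = XZ/(2 sin Y) ≈ 392.8.

R ≈ 392.796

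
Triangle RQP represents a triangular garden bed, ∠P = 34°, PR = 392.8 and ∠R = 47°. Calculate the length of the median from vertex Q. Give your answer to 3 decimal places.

The third angle is ∠Q = 180° − ∠P − ∠R = 99.00°.
Law of sines: QP = PR·sin R/sin Q ≈ 290.86.
Law of sines: RQ = PR·sin P/sin Q ≈ 222.39.
Median from Q: ½√(2·RQ² + 2·QP² − PR²) ≈ 168.68.

168.684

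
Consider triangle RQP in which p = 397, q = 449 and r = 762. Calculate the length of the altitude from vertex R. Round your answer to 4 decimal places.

Semiperimeter s = (762 + 449 + 397)/2 = 804.
Heron's formula: area = √(804·42·355·407) ≈ 69850.
The altitude from R has length 2·area/r ≈ 183.33.

183.3323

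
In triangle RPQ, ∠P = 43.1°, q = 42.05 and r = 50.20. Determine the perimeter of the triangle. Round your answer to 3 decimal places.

By the law of cosines, p² = q² + r² − 2·q·r·cos P = 1205.6, so p ≈ 34.722.
Semiperimeter s = (50.2+34.722+42.05)/2 = 63.486.
Perimeter = 50.2 + 34.722 + 42.05 = 126.97.

126.972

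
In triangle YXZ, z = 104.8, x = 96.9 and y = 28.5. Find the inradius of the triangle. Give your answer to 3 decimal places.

Semiperimeter s = (28.5 + 96.9 + 104.8)/2 = 115.1.
Heron's formula: area = √(115.1·86.6·18.2·10.3) ≈ 1366.9.
Inradius = area/s = 1366.9/115.1 ≈ 11.876.

r ≈ 11.876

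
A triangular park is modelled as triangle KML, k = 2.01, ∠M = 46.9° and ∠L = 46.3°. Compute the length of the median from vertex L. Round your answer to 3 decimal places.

The third angle is ∠K = 180° − ∠M − ∠L = 86.80°.
Law of sines: m = k·sin M/sin K ≈ 1.4699.
Law of sines: l = k·sin L/sin K ≈ 1.4554.
Median from L: ½√(2·k² + 2·m² − l²) ≈ 1.6034.

m_L ≈ 1.603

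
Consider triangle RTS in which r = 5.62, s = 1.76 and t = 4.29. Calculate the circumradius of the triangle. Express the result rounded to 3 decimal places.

By the law of cosines, cos R = (t² + s² − r²) / (2·t·s) ≈ -0.66769, so ∠R ≈ 131.89°.
Circumradius = r/(2 sin R) ≈ 3.7747.

3.775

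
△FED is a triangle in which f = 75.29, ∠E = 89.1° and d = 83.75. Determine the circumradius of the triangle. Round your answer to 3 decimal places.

55.874

By the law of cosines, e² = d² + f² − 2·d·f·cos E = 12485, so e ≈ 111.73.
Area = ½·d·f·sin E ≈ 3152.4.
Circumradius = e/(2 sin E) ≈ 55.874.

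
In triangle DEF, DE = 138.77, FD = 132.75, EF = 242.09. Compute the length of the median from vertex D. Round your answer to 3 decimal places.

61.546

Median from D: ½√(2·FD² + 2·DE² − EF²) ≈ 61.546.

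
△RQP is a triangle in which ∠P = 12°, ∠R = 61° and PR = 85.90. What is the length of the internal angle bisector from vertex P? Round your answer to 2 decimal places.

t_P ≈ 81.62

The third angle is ∠Q = 180° − ∠P − ∠R = 107.00°.
Law of sines: QP = PR·sin R/sin Q ≈ 78.563.
Law of sines: RQ = PR·sin P/sin Q ≈ 18.676.
The bisector from P has length 2·QP·PR·cos(∠P/2)/(QP+PR) ≈ 81.618.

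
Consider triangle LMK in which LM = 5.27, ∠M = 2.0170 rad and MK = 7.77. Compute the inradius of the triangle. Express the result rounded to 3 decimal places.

By the law of cosines, KL² = LM² + MK² − 2·LM·MK·cos M = 123.49, so KL ≈ 11.112.
Area = ½·LM·MK·sin M ≈ 18.469.
Semiperimeter s = (7.77+11.112+5.27)/2 = 12.076.
Inradius = area/s = 18.469/12.076 ≈ 1.5294.

r ≈ 1.529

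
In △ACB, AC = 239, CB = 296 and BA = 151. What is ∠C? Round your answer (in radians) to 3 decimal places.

∠C ≈ 0.532 rad

By the law of cosines, cos C = (AC² + CB² − BA²) / (2·AC·CB) ≈ 0.86181, so ∠C ≈ 0.532 rad.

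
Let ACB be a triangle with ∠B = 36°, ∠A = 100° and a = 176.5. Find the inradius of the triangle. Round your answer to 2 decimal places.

r ≈ 31.79

The third angle is ∠C = 180° − ∠B − ∠A = 44.00°.
Law of sines: c = a·sin C/sin A ≈ 124.5.
Law of sines: b = a·sin B/sin A ≈ 105.34.
Area = ½·a·c·sin B ≈ 6458.
Semiperimeter s = (176.5+124.5+105.34)/2 = 203.17.
Inradius = area/s = 6458/203.17 ≈ 31.786.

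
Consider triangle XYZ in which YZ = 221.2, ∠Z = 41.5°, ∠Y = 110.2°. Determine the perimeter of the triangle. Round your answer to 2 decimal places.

The third angle is ∠X = 180° − ∠Y − ∠Z = 28.30°.
Law of sines: ZX = YZ·sin Y/sin X ≈ 437.88.
Law of sines: XY = YZ·sin Z/sin X ≈ 309.17.
Semiperimeter s = (221.2+437.88+309.17)/2 = 484.12.
Perimeter = 221.2 + 437.88 + 309.17 = 968.25.

968.25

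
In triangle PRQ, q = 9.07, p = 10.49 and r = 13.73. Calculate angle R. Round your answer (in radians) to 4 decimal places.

By the law of cosines, cos R = (q² + p² − r²) / (2·q·p) ≈ 0.01993, so ∠R ≈ 1.5509 rad.

∠R ≈ 1.5509 rad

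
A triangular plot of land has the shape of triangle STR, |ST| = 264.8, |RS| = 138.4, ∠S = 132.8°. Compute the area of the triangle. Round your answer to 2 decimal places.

area ≈ 13444.98

Area = ½·|RS|·|ST|·sin S ≈ 13445.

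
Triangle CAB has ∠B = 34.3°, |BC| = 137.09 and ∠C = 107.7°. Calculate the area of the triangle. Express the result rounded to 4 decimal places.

The third angle is ∠A = 180° − ∠B − ∠C = 38.00°.
Law of sines: |AB| = |BC|·sin C/sin A ≈ 212.13.
Law of sines: |CA| = |BC|·sin B/sin A ≈ 125.48.
Area = ½·|BC|·|AB|·sin B ≈ 8193.9.

8193.9287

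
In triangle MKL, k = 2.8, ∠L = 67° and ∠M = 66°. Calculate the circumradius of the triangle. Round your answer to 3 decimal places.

R ≈ 1.914

The third angle is ∠K = 180° − ∠L − ∠M = 47.00°.
Law of sines: m = k·sin M/sin K ≈ 3.4975.
Law of sines: l = k·sin L/sin K ≈ 3.5242.
Circumradius = k/(2 sin K) ≈ 1.9143.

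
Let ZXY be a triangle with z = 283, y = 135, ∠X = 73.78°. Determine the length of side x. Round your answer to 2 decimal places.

277.44

By the law of cosines, x² = y² + z² − 2·y·z·cos X = 76971, so x ≈ 277.44.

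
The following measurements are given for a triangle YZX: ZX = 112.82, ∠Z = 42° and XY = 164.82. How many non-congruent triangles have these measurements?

1

ZX·sin Z = 112.82·sin(42°) ≈ 75.49.
Since XY ≥ ZX, exactly one triangle exists.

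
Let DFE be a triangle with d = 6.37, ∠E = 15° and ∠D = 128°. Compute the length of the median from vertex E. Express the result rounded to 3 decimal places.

5.570

The third angle is ∠F = 180° − ∠E − ∠D = 37.00°.
Law of sines: f = d·sin F/sin D ≈ 4.8649.
Law of sines: e = d·sin E/sin D ≈ 2.0922.
Median from E: ½√(2·d² + 2·f² − e²) ≈ 5.5702.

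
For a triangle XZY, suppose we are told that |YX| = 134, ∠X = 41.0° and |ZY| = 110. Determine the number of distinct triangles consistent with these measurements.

2

|YX|·sin X = 134·sin(41.0°) ≈ 87.91.
Since |YX| sin X < |ZY| < |YX| (87.91 < 110 < 134), two triangles exist.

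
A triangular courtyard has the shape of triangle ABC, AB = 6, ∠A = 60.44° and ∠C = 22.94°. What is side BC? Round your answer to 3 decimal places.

The third angle is ∠B = 180° − ∠C − ∠A = 96.62°.
Law of sines: BC = AB·sin A/sin C ≈ 13.39.

13.390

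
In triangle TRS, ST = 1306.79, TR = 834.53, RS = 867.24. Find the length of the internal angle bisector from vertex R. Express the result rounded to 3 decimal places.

By the law of cosines, cos R = (TR² + RS² − ST²) / (2·TR·RS) ≈ -0.17904, so ∠R ≈ 100.31°.
The bisector from R has length 2·TR·RS·cos(∠R/2)/(TR+RS) ≈ 544.95.

544.950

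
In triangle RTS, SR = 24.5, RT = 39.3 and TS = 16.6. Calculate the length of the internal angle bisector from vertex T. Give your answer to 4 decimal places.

22.9579

By the law of cosines, cos T = (RT² + TS² − SR²) / (2·RT·TS) ≈ 0.93488, so ∠T ≈ 0.363 rad.
The bisector from T has length 2·RT·TS·cos(∠T/2)/(RT+TS) ≈ 22.958.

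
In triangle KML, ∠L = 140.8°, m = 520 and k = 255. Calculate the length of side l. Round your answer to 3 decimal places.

735.486

By the law of cosines, l² = k² + m² − 2·k·m·cos L = 5.4094e+05, so l ≈ 735.49.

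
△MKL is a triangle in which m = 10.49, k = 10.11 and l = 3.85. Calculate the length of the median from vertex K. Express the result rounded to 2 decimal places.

m_K ≈ 6.07

Median from K: ½√(2·l² + 2·m² − k²) ≈ 6.0727.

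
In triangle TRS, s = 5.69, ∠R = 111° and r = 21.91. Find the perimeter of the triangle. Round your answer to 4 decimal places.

Law of sines: sin S = s·sin R/r ≈ 0.24245.
Since r ≥ s, only the acute value applies: ∠S ≈ 14.03°.
Then ∠T = 180° − ∠R − ∠S ≈ 54.97°.
Law of sines gives t = r·sin T/sin R ≈ 19.217.
Semiperimeter p = (19.217+21.91+5.69)/2 = 23.409.
Perimeter = 19.217 + 21.91 + 5.69 = 46.817.

perimeter ≈ 46.8172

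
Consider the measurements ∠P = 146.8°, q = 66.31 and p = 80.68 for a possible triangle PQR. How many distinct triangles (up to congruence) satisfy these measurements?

1

q·sin P = 66.31·sin(146.8°) ≈ 36.31.
Since ∠P is not acute, a triangle exists only if p > q; here p > q, so there is exactly one triangle.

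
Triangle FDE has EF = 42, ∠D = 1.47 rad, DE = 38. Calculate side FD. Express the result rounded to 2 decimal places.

22.12

Law of sines: sin F = DE·sin D/EF ≈ 0.90017.
Since EF ≥ DE, only the acute value applies: ∠F ≈ 1.120 rad.
Then ∠E = π − ∠D − ∠F ≈ 0.551 rad.
Law of sines gives FD = EF·sin E/sin D ≈ 22.116.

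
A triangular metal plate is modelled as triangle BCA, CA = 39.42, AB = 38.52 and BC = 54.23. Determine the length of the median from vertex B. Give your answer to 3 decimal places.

Median from B: ½√(2·AB² + 2·BC² − CA²) ≈ 42.707.

42.707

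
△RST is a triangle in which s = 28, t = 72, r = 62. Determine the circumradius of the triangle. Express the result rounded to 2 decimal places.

By the law of cosines, cos R = (s² + t² − r²) / (2·s·t) ≈ 0.52679, so ∠R ≈ 58.21°.
Circumradius = r/(2 sin R) ≈ 36.471.

36.47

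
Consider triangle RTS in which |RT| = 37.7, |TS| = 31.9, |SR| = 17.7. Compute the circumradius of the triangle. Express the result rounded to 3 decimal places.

By the law of cosines, cos R = (|SR|² + |RT|² − |TS|²) / (2·|SR|·|RT|) ≈ 0.53723, so ∠R ≈ 57.51°.
Circumradius = |TS|/(2 sin R) ≈ 18.911.

18.911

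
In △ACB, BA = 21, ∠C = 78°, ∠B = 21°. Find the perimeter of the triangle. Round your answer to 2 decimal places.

49.90

The third angle is ∠A = 180° − ∠C − ∠B = 81.00°.
Law of sines: CB = BA·sin A/sin C ≈ 21.205.
Law of sines: AC = BA·sin B/sin C ≈ 7.6939.
Semiperimeter s = (21.205+21+7.6939)/2 = 24.949.
Perimeter = 21.205 + 21 + 7.6939 = 49.899.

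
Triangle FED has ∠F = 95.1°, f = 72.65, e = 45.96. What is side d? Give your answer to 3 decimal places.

52.327

Law of sines: sin E = e·sin F/f ≈ 0.63012.
Since f ≥ e, only the acute value applies: ∠E ≈ 39.06°.
Then ∠D = 180° − ∠F − ∠E ≈ 45.84°.
Law of sines gives d = f·sin D/sin F ≈ 52.327.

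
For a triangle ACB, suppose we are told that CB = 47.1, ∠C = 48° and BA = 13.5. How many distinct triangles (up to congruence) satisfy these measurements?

0

CB·sin C = 47.1·sin(48°) ≈ 35.
Since BA = 13.5 < 35 = CB sin C, no triangle exists.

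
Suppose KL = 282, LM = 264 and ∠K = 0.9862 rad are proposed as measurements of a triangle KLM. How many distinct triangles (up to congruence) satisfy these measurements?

KL·sin K = 282·sin(0.9862 rad) ≈ 235.2.
Since KL sin K < LM < KL (235.2 < 264 < 282), two triangles exist.

2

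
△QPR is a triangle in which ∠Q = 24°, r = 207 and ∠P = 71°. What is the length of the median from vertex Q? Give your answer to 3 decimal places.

The third angle is ∠R = 180° − ∠Q − ∠P = 85.00°.
Law of sines: q = r·sin Q/sin R ≈ 84.516.
Law of sines: p = r·sin P/sin R ≈ 196.47.
Median from Q: ½√(2·p² + 2·r² − q²) ≈ 197.33.

197.330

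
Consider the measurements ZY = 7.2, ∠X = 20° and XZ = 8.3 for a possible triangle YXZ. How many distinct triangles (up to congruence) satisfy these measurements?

2

XZ·sin X = 8.3·sin(20°) ≈ 2.839.
Since XZ sin X < ZY < XZ (2.839 < 7.2 < 8.3), two triangles exist.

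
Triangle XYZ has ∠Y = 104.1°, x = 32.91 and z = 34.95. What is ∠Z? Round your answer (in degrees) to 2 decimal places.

By the law of cosines, y² = z² + x² − 2·z·x·cos Y = 2865, so y ≈ 53.526.
Law of cosines again: cos Z = (x² + y² − z²)/(2·x·y) ≈ 0.77392, so ∠Z ≈ 39.29°.

∠Z ≈ 39.29°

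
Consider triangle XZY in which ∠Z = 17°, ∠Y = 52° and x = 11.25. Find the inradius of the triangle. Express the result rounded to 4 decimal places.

The third angle is ∠X = 180° − ∠Z − ∠Y = 111.00°.
Law of sines: z = x·sin Z/sin X ≈ 3.5232.
Law of sines: y = x·sin Y/sin X ≈ 9.4958.
Area = ½·x·z·sin Y ≈ 15.617.
Semiperimeter s = (11.25+3.5232+9.4958)/2 = 12.135.
Inradius = area/s = 15.617/12.135 ≈ 1.287.

r ≈ 1.2870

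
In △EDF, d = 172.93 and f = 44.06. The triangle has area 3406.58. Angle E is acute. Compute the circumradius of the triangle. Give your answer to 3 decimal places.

From area = ½·d·f·sin E, we get sin E = 2·area/(d·f) ≈ 0.89420.
Taking the acute solution, ∠E ≈ 63.41°.
Law of cosines then gives e ≈ 158.19.
Circumradius = e/(2 sin E) ≈ 88.454.

R ≈ 88.454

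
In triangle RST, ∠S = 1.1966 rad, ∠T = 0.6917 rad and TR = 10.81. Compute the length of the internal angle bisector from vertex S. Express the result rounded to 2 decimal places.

t_S ≈ 7.32

The third angle is ∠R = π − ∠S − ∠T = 1.2533 rad.
Law of sines: ST = TR·sin R/sin S ≈ 11.033.
Law of sines: RS = TR·sin T/sin S ≈ 7.4077.
The bisector from S has length 2·RS·ST·cos(∠S/2)/(RS+ST) ≈ 7.3243.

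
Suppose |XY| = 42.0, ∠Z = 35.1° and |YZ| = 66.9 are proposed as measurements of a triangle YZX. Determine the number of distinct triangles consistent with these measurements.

|YZ|·sin Z = 66.9·sin(35.1°) ≈ 38.47.
Since |YZ| sin Z < |XY| < |YZ| (38.47 < 42.0 < 66.9), two triangles exist.

2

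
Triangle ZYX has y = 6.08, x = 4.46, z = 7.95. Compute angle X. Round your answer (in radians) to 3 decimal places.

∠X ≈ 0.591 rad

By the law of cosines, cos X = (z² + y² − x²) / (2·z·y) ≈ 0.83041, so ∠X ≈ 0.5910 rad.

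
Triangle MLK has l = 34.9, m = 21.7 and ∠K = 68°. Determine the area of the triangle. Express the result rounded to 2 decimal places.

351.09

Area = ½·m·l·sin K ≈ 351.09.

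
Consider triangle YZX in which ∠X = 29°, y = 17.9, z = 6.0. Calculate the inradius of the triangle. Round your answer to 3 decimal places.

By the law of cosines, x² = y² + z² − 2·y·z·cos X = 168.54, so x ≈ 12.982.
Area = ½·y·z·sin X ≈ 26.034.
Semiperimeter s = (17.9+6+12.982)/2 = 18.441.
Inradius = area/s = 26.034/18.441 ≈ 1.4117.

r ≈ 1.412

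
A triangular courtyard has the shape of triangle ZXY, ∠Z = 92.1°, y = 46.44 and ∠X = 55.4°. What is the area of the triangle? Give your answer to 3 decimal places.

The third angle is ∠Y = 180° − ∠Z − ∠X = 32.50°.
Law of sines: z = y·sin Z/sin Y ≈ 86.374.
Law of sines: x = y·sin X/sin Y ≈ 71.146.
Area = ½·y·z·sin X ≈ 1650.9.

1650.889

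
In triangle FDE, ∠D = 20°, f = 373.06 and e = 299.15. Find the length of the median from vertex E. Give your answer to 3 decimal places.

m_E ≈ 238.067

By the law of cosines, d² = e² + f² − 2·e·f·cos D = 18923, so d ≈ 137.56.
Median from E: ½√(2·f² + 2·d² − e²) ≈ 238.07.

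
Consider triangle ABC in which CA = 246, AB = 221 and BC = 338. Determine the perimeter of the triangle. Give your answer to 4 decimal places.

805.0000

Perimeter = 338 + 246 + 221 = 805.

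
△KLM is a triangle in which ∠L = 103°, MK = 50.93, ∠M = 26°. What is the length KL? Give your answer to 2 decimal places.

The third angle is ∠K = 180° − ∠L − ∠M = 51.00°.
Law of sines: KL = MK·sin M/sin L ≈ 22.914.

22.91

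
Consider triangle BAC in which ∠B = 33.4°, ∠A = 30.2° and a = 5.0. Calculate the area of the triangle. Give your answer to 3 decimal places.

The third angle is ∠C = 180° − ∠B − ∠A = 116.40°.
Law of sines: b = a·sin B/sin A ≈ 5.4718.
Law of sines: c = a·sin C/sin A ≈ 8.9033.
Area = ½·a·b·sin C ≈ 12.253.

area ≈ 12.253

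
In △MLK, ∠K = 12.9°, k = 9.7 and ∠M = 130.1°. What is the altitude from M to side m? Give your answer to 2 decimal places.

The third angle is ∠L = 180° − ∠K − ∠M = 37.00°.
Law of sines: m = k·sin M/sin K ≈ 33.235.
Law of sines: l = k·sin L/sin K ≈ 26.148.
Area = ½·k·m·sin L ≈ 97.007.
The altitude from M has length 2·area/m ≈ 5.8376.

h_M ≈ 5.84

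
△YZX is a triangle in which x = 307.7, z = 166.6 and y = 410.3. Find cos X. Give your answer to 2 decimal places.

0.74

By the law of cosines, cos X = (y² + z² − x²) / (2·y·z) ≈ 0.74187, so ∠X ≈ 0.7349 rad.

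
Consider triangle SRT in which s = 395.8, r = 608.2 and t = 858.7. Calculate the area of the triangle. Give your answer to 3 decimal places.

108212.233

Semiperimeter p = (395.8 + 608.2 + 858.7)/2 = 931.35.
Heron's formula: area = √(931.35·535.55·323.15·72.65) ≈ 1.0821e+05.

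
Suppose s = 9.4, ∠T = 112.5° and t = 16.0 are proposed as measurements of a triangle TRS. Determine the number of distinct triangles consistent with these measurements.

s·sin T = 9.4·sin(112.5°) ≈ 8.684.
Since ∠T is not acute, a triangle exists only if t > s; here t > s, so there is exactly one triangle.

1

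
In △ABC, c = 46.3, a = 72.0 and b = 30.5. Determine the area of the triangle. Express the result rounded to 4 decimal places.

469.3291

Semiperimeter s = (72 + 30.5 + 46.3)/2 = 74.4.
Heron's formula: area = √(74.4·2.4·43.9·28.1) ≈ 469.33.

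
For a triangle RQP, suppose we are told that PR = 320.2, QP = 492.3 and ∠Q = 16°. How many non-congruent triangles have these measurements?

QP·sin Q = 492.3·sin(16°) ≈ 135.7.
Since QP sin Q < PR < QP (135.7 < 320.2 < 492.3), two triangles exist.

2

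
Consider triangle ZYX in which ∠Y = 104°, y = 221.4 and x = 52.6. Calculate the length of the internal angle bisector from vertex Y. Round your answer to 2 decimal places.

51.42

Law of sines: sin X = x·sin Y/y ≈ 0.23052.
Since y ≥ x, only the acute value applies: ∠X ≈ 13.33°.
Then ∠Z = 180° − ∠Y − ∠X ≈ 62.67°.
Law of sines gives z = y·sin Z/sin Y ≈ 202.71.
The bisector from Y has length 2·x·z·cos(∠Y/2)/(x+z) ≈ 51.424.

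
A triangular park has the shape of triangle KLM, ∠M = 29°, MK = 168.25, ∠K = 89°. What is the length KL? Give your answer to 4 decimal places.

The third angle is ∠L = 180° − ∠M − ∠K = 62.00°.
Law of sines: KL = MK·sin M/sin L ≈ 92.383.

92.3829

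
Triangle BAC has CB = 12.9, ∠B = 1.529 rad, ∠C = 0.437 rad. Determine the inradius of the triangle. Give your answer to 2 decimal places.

r ≈ 2.33

The third angle is ∠A = π − ∠C − ∠B = 1.176 rad.
Law of sines: AC = CB·sin B/sin A ≈ 13.965.
Law of sines: BA = CB·sin C/sin A ≈ 5.9156.
Area = ½·CB·AC·sin C ≈ 38.122.
Semiperimeter s = (13.965+12.9+5.9156)/2 = 16.39.
Inradius = area/s = 38.122/16.39 ≈ 2.3259.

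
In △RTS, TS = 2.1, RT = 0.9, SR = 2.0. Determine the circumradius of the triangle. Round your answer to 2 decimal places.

By the law of cosines, cos R = (SR² + RT² − TS²) / (2·SR·RT) ≈ 0.11111, so ∠R ≈ 83.62°.
Circumradius = TS/(2 sin R) ≈ 1.0565.

1.06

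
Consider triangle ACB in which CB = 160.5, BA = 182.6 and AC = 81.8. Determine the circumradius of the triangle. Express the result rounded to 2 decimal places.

R ≈ 91.35

By the law of cosines, cos A = (BA² + AC² − CB²) / (2·BA·AC) ≈ 0.47781, so ∠A ≈ 61.46°.
Circumradius = CB/(2 sin A) ≈ 91.353.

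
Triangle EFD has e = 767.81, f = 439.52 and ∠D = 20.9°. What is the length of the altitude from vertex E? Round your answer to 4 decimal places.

156.7935

By the law of cosines, d² = e² + f² − 2·e·f·cos D = 1.5218e+05, so d ≈ 390.11.
Area = ½·e·f·sin D ≈ 60194.
The altitude from E has length 2·area/e ≈ 156.79.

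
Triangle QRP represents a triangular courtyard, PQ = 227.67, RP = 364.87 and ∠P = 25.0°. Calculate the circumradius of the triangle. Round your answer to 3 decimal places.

219.400

By the law of cosines, QR² = RP² + PQ² − 2·RP·PQ·cos P = 34390, so QR ≈ 185.45.
Area = ½·RP·PQ·sin P ≈ 17553.
Circumradius = QR/(2 sin P) ≈ 219.4.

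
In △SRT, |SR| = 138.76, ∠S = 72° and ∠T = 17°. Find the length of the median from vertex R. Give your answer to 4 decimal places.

The third angle is ∠R = 180° − ∠T − ∠S = 91.00°.
Law of sines: |RT| = |SR|·sin S/sin T ≈ 451.37.
Law of sines: |TS| = |SR|·sin R/sin T ≈ 474.53.
Median from R: ½√(2·|SR|² + 2·|RT|² − |TS|²) ≈ 234.95.

234.9497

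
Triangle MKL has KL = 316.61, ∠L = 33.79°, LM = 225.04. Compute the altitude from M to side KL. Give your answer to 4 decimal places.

125.1561

By the law of cosines, MK² = KL² + LM² − 2·KL·LM·cos L = 32456, so MK ≈ 180.16.
Area = ½·KL·LM·sin L ≈ 19813.
The altitude from M has length 2·area/KL ≈ 125.16.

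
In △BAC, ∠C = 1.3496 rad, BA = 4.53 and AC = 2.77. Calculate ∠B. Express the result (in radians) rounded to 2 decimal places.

Law of sines: sin B = AC·sin C/BA ≈ 0.59658.
Since BA ≥ AC, only the acute value applies: ∠B ≈ 0.6392 rad.
Then ∠A = π − ∠C − ∠B ≈ 1.1528 rad.

0.64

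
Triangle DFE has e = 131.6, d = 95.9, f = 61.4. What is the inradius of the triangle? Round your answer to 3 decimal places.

Semiperimeter s = (95.9 + 61.4 + 131.6)/2 = 144.45.
Heron's formula: area = √(144.45·48.55·83.05·12.85) ≈ 2735.7.
Inradius = area/s = 2735.7/144.45 ≈ 18.939.

18.939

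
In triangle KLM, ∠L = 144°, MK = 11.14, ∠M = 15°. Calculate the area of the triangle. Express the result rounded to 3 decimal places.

The third angle is ∠K = 180° − ∠L − ∠M = 21.00°.
Law of sines: LM = MK·sin K/sin L ≈ 6.792.
Law of sines: KL = MK·sin M/sin L ≈ 4.9053.
Area = ½·MK·LM·sin M ≈ 9.7915.

9.791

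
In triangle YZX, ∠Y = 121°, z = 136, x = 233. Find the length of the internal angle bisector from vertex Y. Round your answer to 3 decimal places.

t_Y ≈ 84.574

By the law of cosines, y² = z² + x² − 2·z·x·cos Y = 1.0543e+05, so y ≈ 324.69.
The bisector from Y has length 2·z·x·cos(∠Y/2)/(z+x) ≈ 84.574.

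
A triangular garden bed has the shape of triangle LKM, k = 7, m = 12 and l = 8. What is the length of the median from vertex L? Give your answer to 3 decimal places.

Median from L: ½√(2·k² + 2·m² − l²) ≈ 8.9722.

8.972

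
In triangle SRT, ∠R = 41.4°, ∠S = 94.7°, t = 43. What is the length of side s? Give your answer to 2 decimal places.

61.80

The third angle is ∠T = 180° − ∠S − ∠R = 43.90°.
Law of sines: s = t·sin S/sin T ≈ 61.805.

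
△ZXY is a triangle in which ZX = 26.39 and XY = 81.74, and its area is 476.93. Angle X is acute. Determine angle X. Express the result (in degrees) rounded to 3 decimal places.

From area = ½·ZX·XY·sin X, we get sin X = 2·area/(ZX·XY) ≈ 0.44219.
Taking the acute solution, ∠X ≈ 26.24°.

∠X ≈ 26.244°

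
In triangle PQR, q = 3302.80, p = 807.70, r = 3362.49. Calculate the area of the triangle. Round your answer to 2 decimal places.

Semiperimeter s = (807.7 + 3302.8 + 3362.5)/2 = 3736.5.
Heron's formula: area = √(3736.5·2928.8·433.69·374.01) ≈ 1.3323e+06.

area ≈ 1332317.10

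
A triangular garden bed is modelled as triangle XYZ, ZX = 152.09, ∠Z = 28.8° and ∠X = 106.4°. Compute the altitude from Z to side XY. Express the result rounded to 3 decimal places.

h_Z ≈ 145.902

The third angle is ∠Y = 180° − ∠Z − ∠X = 44.80°.
Law of sines: YZ = ZX·sin X/sin Y ≈ 207.06.
Law of sines: XY = ZX·sin Z/sin Y ≈ 103.98.
Area = ½·ZX·YZ·sin Z ≈ 7585.7.
The altitude from Z has length 2·area/XY ≈ 145.9.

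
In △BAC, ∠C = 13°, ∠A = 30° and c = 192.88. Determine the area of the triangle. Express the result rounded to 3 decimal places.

The third angle is ∠B = 180° − ∠A − ∠C = 137.00°.
Law of sines: b = c·sin B/sin C ≈ 584.77.
Law of sines: a = c·sin A/sin C ≈ 428.72.
Area = ½·c·b·sin A ≈ 28197.

area ≈ 28197.441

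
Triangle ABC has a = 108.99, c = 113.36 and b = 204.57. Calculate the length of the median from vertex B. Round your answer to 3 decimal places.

m_B ≈ 43.617

Median from B: ½√(2·c² + 2·a² − b²) ≈ 43.617.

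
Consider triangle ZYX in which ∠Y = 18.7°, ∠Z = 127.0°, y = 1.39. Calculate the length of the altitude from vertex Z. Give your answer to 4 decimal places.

0.7833

The third angle is ∠X = 180° − ∠Z − ∠Y = 34.30°.
Law of sines: z = y·sin Z/sin Y ≈ 3.4624.
Law of sines: x = y·sin X/sin Y ≈ 2.4431.
Area = ½·y·z·sin X ≈ 1.3561.
The altitude from Z has length 2·area/z ≈ 0.7833.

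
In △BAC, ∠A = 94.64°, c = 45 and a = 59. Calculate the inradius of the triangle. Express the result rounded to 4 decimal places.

11.2189

Law of sines: sin C = c·sin A/a ≈ 0.76021.
Since a ≥ c, only the acute value applies: ∠C ≈ 49.48°.
Then ∠B = 180° − ∠A − ∠C ≈ 35.88°.
Law of sines gives b = a·sin B/sin A ≈ 34.691.
Area = ½·a·c·sin B ≈ 777.98.
Semiperimeter s = (34.691+59+45)/2 = 69.345.
Inradius = area/s = 777.98/69.345 ≈ 11.219.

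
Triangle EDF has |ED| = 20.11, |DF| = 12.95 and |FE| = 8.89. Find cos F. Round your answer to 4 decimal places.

cos F ≈ -0.6848

By the law of cosines, cos F = (|DF|² + |FE|² − |ED|²) / (2·|DF|·|FE|) ≈ -0.68481, so ∠F ≈ 133.22°.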